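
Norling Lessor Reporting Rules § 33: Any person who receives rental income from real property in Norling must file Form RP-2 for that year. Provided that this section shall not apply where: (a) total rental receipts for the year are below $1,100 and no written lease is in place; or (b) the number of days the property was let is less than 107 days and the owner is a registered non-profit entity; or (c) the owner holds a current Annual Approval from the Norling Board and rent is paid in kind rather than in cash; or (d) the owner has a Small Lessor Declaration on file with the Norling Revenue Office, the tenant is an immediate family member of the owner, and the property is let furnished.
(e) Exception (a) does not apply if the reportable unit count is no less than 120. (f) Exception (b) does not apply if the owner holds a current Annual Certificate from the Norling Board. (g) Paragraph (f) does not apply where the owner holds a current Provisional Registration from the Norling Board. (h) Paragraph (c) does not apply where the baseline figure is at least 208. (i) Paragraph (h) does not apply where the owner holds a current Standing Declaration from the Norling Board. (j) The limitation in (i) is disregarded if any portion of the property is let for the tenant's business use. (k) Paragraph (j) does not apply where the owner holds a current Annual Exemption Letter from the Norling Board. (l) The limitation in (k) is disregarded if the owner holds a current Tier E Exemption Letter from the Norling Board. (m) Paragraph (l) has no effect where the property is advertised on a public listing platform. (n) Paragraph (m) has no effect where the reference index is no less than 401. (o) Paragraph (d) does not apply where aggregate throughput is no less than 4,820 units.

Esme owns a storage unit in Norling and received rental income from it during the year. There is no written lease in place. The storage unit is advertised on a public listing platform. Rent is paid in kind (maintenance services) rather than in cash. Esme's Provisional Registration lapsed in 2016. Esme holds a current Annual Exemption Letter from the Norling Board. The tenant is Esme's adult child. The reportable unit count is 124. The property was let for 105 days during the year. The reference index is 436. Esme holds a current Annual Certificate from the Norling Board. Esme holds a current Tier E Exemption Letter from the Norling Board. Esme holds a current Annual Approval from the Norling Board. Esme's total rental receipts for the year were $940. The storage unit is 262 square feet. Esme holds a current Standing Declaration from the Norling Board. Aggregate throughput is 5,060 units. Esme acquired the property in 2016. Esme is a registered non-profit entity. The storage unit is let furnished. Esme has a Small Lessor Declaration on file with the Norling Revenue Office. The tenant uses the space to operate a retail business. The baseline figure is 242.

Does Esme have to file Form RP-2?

All of (a)'s requirements are met (total rental receipts for the year are $940, below the $1,100 limit; there is no written lease). But applying paragraph (e): (e) is engaged — the reportable unit count is 124, meeting the 120 threshold. Exception (a) does not apply.
Exception (b)'s conditions are all satisfied: the number of days the property was let is 105 days, less than the 107 days limit; Esme is a registered non-profit. But: (f) operates against (b): a current Annual Certificate is held. (g) is not triggered (the Provisional Registration is not current), so (f) stands. (b) is therefore removed.
All of (c)'s requirements are met (a current Annual Approval is held; rent is paid in kind). But: (h) operates — the baseline figure is 242, meeting the 208 threshold. (i) is triggered (a current Standing Declaration is held), but is set aside by (j): (j) is triggered — the space is let for business use. (k) would limit (j) — a current Annual Exemption Letter is held — but (l) sets (k) aside: (l) operates against (k): a current Tier E Exemption Letter is held. (m) applies (the property is publicly advertised), but is itself disapplied by (n): (n) is engaged — the reference index is 436, meeting the 401 threshold. So (c) is unavailable.
Exception (d) is satisfied on its face — a Small Lessor Declaration is on file; the tenant is an immediate family member; the property is let furnished. But: (o) applies — aggregate throughput is 5,060 units, meeting the 4,820 units threshold. Exception (d) does not apply.
No exception is made out. Esme falls within the general rule.

Yes — Esme must file Form RP-2.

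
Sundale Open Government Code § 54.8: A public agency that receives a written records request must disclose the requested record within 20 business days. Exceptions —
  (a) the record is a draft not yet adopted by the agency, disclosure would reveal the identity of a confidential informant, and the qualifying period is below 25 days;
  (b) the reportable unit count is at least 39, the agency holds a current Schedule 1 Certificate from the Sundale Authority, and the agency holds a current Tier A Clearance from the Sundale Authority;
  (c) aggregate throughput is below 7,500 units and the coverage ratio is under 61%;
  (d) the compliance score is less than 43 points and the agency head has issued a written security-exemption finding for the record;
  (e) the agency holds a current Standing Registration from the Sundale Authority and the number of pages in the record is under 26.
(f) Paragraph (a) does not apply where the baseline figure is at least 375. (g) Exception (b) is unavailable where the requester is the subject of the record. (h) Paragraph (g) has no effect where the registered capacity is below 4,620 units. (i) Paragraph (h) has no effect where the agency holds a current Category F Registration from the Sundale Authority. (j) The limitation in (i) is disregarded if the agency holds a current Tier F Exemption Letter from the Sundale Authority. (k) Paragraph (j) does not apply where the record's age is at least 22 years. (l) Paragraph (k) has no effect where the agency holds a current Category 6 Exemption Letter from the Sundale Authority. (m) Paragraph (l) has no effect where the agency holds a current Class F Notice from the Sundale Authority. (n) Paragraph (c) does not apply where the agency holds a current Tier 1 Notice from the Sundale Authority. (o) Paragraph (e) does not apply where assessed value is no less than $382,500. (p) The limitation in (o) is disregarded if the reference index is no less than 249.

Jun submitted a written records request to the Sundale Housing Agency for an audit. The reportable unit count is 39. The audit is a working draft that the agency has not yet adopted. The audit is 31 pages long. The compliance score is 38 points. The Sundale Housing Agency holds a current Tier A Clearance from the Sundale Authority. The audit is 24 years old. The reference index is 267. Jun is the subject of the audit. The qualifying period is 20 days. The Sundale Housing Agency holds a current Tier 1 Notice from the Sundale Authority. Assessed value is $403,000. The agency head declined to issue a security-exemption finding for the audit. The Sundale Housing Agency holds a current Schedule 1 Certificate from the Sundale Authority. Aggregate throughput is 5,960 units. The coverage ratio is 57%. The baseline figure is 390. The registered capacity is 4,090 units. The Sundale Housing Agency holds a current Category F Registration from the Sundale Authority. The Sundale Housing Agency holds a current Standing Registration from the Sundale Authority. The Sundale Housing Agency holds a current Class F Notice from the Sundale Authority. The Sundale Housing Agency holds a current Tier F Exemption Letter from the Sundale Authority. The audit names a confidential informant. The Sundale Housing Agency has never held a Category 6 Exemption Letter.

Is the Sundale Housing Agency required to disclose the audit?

Yes — the Sundale Housing Agency must disclose the audit.

Exception (a) is satisfied on its face — the audit is an unadopted draft; the audit names a confidential informant; the qualifying period is 20 days, below the 25 days limit. But: (f) operates against (a): the baseline figure is 390, meeting the 375 threshold. (a) is therefore removed.
All of (b)'s requirements are met (the reportable unit count is 39, meeting the 39 threshold; a current Schedule 1 Certificate is held; a current Tier A Clearance is held). But: (g) operates against (b): Jun is the subject of the audit. (h) would limit (g) — the registered capacity is 4,090 units, below the 4,620 units limit — but (i) sets (h) aside: (i) operates against (h): a current Category F Registration is held. (j) is engaged (a current Tier F Exemption Letter is held), but is displaced by (k): (k) is engaged — the record's age is 24 years, meeting the 22 years threshold. (l), which would lift (k), is inapplicable — no current Category 6 Exemption Letter is held. So (b) is unavailable.
Exception (c): aggregate throughput is 5,960 units, below the 7,500 units limit; the coverage ratio is 57%, under the 61% limit — every condition holds. However, paragraph (n) must be considered: (n) is engaged — a current Tier 1 Notice is held. Exception (c) does not apply.
Exception (d) fails — the agency head declined to issue a security-exemption finding.
Exception (e) requires that the number of pages in the record is under 26; but the number of pages in the record is 31, not under 26, so (e) is unavailable.
No exception is made out. the Sundale Housing Agency falls within the general rule.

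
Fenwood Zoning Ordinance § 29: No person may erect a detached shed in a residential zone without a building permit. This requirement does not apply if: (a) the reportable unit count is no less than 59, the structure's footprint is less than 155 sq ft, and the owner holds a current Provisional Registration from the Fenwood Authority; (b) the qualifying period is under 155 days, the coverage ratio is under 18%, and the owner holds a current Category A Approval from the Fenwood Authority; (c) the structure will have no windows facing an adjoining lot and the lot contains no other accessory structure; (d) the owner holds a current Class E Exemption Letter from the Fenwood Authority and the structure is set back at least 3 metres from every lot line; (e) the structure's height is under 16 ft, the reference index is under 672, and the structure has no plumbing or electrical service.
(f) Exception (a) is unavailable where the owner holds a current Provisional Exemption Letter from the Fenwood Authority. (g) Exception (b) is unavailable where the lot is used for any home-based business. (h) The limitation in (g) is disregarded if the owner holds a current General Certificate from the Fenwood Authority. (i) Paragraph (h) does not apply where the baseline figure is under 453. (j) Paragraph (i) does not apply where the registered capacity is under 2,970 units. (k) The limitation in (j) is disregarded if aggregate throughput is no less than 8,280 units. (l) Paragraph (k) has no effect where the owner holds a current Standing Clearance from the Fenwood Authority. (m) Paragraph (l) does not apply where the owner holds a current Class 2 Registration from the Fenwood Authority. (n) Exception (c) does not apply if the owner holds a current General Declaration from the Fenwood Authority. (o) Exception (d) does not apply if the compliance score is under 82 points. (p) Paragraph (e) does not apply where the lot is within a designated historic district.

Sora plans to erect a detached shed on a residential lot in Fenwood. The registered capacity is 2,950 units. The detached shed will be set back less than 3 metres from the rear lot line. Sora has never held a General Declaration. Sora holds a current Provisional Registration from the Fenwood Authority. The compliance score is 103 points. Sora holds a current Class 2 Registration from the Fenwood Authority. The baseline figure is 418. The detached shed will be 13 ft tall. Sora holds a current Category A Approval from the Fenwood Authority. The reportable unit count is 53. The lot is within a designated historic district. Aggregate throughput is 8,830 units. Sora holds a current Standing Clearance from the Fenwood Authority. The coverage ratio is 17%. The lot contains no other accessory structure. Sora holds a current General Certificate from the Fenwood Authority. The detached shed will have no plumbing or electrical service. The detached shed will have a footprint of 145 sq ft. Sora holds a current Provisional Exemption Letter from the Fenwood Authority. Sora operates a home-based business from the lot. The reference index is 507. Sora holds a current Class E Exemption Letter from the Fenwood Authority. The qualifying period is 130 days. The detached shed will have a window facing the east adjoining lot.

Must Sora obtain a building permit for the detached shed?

Exception (a) does not apply: the reportable unit count is 53, short of 59.
Exception (b): the qualifying period is 130 days, under the 155 days limit; the coverage ratio is 17%, under the 18% limit; a current Category A Approval is held — every condition holds. However, paragraphs (g)–(m) must be considered: (g) applies — a home-based business operates on the lot. (h) is engaged (a current General Certificate is held), but yields to (i): (i) operates against (h): the baseline figure is 418, under the 453 limit. (j) is triggered (the registered capacity is 2,950 units, under the 2,970 units limit), but is itself disapplied by (k): (k) applies — aggregate throughput is 8,830 units, meeting the 8,280 units threshold. (l) is engaged (a current Standing Clearance is held), but yields to (m): (m) operates against (l): a current Class 2 Registration is held. (b) is therefore removed.
Exception (c) fails — a window faces an adjoining lot.
Exception (d) requires that the structure is set back at least 3 metres from every lot line; but the rear setback is under 3 m, so (d) is unavailable.
Exception (e): the structure's height is 13 ft, under the 16 ft limit; the reference index is 507, under the 672 limit; there is no plumbing or electrical service — every condition holds. However, paragraph (p) must be considered: (p) operates against (e): the lot is in a historic district. (e) is therefore removed.
Every exception is unavailable, so the rule governs.

Yes — Sora must obtain a building permit.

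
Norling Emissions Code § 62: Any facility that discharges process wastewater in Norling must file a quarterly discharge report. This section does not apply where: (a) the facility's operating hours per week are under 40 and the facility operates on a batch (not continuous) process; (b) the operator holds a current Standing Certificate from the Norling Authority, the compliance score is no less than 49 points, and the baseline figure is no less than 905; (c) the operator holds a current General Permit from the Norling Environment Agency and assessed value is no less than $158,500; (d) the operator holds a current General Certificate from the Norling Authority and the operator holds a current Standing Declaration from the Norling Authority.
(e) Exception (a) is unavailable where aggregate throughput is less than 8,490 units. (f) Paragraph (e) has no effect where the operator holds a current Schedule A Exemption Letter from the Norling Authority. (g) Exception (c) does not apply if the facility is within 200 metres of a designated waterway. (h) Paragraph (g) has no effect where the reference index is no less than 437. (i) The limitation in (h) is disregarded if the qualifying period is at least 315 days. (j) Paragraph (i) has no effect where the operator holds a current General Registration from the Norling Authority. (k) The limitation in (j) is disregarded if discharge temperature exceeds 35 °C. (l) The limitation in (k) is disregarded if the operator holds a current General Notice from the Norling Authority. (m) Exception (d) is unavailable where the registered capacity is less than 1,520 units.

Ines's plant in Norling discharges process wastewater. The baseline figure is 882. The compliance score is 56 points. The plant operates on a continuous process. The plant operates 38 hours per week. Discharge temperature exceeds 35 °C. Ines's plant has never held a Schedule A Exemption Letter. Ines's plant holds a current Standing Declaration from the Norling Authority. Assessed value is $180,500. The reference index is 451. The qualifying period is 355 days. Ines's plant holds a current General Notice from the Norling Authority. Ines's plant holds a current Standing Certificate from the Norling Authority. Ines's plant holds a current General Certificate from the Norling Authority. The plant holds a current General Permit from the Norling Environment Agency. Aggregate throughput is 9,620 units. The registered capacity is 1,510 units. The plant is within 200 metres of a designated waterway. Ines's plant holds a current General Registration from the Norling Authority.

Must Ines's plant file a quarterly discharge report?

No — exception (c) applies; Ines's plant is not required to file a quarterly discharge report.

Exception (a) fails — the facility operates on a continuous process.
Exception (b) does not apply: the baseline figure is 882, short of 905.
Exception (c)'s conditions are all satisfied: a current General Permit is held; assessed value is $180,500, meeting the $158,500 threshold. Under paragraphs (g)–(l): (g) would limit (c) — the plant is within 200 m of a designated waterway — but (h) sets (g) aside: (h) operates against (g): the reference index is 451, meeting the 437 threshold. (i) would limit (h) — the qualifying period is 355 days, meeting the 315 days threshold — but (j) sets (i) aside: (j) is engaged — a current General Registration is held. (k) operates (discharge temperature exceeds 35 °C), but is set aside by (l): (l) applies — a current General Notice is held. So (c) applies.
Exception (d): a current General Certificate is held; a current Standing Declaration is held — every condition holds. Turning to paragraph (m): (m) is triggered — the registered capacity is 1,510 units, less than the 1,520 units limit. Exception (d) does not apply.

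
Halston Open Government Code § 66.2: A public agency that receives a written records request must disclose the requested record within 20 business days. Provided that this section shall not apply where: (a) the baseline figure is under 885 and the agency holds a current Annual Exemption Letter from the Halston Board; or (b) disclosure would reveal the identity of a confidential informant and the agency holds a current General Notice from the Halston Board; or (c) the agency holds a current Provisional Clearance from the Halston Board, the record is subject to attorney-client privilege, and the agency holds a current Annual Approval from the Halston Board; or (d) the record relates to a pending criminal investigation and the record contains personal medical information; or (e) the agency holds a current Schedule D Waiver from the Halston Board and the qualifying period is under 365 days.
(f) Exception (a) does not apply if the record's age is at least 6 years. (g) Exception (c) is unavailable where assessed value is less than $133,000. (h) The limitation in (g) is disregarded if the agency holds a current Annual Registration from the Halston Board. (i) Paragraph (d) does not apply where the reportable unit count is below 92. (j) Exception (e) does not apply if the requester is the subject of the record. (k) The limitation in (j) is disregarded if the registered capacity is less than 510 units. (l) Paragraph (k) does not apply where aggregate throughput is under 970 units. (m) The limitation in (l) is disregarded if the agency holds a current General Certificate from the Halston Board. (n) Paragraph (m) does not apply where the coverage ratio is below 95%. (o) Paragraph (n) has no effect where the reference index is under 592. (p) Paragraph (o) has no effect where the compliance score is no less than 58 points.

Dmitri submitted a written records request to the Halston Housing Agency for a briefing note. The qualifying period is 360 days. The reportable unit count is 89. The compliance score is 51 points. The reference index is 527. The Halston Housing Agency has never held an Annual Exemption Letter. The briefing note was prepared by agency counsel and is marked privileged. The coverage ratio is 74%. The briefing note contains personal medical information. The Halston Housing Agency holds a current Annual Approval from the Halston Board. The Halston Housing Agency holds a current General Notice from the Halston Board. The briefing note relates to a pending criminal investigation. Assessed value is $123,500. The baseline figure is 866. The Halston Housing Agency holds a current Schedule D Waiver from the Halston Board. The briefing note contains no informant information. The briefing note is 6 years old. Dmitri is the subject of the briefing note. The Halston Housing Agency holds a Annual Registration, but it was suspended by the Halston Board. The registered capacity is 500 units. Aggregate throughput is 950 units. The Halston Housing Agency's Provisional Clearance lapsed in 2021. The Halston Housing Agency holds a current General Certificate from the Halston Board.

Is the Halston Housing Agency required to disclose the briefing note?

Exception (a) does not apply: no current Annual Exemption Letter is held.
Exception (b) does not apply: the briefing note contains no informant information.
Exception (c) does not apply: the Provisional Clearance is not current.
Exception (d)'s conditions are all satisfied: the briefing note relates to a pending investigation; the briefing note contains personal medical information. But applying paragraph (i): (i) applies — the reportable unit count is 89, below the 92 limit. So (d) is unavailable.
Exception (e)'s conditions are all satisfied: a current Schedule D Waiver is held; the qualifying period is 360 days, under the 365 days limit. As to paragraphs (j)–(p): (j) would limit (e) — Dmitri is the subject of the briefing note — but (k) sets (j) aside: (k) is triggered — the registered capacity is 500 units, less than the 510 units limit. (l) would limit (k) — aggregate throughput is 950 units, under the 970 units limit — but (m) sets (l) aside: (m) operates — a current General Certificate is held. (n) applies (the coverage ratio is 74%, below the 95% limit), but is displaced by (o): (o) operates against (n): the reference index is 527, under the 592 limit. (p) is not engaged (the compliance score is 51 points, short of 58 points), so (o) stands. Exception (e) stands.

No — exception (e) applies; the Halston Housing Agency is not required to disclose the briefing note.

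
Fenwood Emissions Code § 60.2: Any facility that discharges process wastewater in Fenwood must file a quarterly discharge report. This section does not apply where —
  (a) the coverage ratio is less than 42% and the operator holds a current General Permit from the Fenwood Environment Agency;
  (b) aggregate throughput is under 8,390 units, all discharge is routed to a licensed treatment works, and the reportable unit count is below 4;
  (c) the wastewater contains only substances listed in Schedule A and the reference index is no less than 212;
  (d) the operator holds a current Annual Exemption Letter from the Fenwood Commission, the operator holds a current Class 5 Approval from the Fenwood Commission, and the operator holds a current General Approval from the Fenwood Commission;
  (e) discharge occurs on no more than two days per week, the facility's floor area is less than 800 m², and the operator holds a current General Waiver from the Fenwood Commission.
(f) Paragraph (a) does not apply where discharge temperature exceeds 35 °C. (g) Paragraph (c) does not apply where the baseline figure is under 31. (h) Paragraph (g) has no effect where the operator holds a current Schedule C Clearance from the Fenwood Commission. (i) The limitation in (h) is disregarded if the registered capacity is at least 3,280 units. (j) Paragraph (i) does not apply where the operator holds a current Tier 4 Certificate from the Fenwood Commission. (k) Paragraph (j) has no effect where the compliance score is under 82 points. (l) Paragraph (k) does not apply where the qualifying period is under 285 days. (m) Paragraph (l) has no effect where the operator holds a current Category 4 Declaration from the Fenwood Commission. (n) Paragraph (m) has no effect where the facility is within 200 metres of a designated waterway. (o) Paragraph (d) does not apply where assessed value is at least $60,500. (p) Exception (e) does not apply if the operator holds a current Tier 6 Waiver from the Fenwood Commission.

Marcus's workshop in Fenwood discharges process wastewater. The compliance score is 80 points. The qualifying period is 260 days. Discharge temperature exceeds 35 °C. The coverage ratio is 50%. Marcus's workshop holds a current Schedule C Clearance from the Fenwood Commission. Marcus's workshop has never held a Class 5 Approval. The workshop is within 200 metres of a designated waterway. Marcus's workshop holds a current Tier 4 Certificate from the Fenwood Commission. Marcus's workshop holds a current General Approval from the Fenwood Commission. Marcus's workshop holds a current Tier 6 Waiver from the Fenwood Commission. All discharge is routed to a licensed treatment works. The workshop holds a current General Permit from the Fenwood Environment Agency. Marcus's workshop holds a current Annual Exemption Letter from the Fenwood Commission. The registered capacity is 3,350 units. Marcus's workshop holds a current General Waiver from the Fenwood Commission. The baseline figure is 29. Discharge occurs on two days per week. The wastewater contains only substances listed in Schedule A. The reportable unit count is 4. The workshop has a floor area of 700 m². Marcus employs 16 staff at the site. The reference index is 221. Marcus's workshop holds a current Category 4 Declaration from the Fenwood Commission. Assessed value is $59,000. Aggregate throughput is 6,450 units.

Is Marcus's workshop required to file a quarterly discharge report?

No — exception (c) applies; Marcus's workshop is not required to file a quarterly discharge report.

Exception (a) fails — the coverage ratio is 50%, not less than 42%.
Exception (b) requires that the reportable unit count is below 4; but the reportable unit count is 4, not below 4, so (b) is unavailable.
Exception (c) is satisfied on its face — the wastewater is Schedule-A-only; the reference index is 221, meeting the 212 threshold. Under paragraphs (g)–(n): (g) would limit (c) — the baseline figure is 29, under the 31 limit — but (h) sets (g) aside: (h) operates — a current Schedule C Clearance is held. (i) would limit (h) — the registered capacity is 3,350 units, meeting the 3,280 units threshold — but (j) sets (i) aside: (j) operates against (i): a current Tier 4 Certificate is held. (k) would limit (j) — the compliance score is 80 points, under the 82 points limit — but (l) sets (k) aside: (l) operates against (k): the qualifying period is 260 days, under the 285 days limit. (m) would limit (l) — a current Category 4 Declaration is held — but (n) sets (m) aside: (n) operates — the workshop is within 200 m of a designated waterway. (c) remains available.
Exception (d) requires that the operator holds a current Class 5 Approval from the Fenwood Commission; but the Class 5 Approval is not current, so (d) is unavailable.
Exception (e)'s conditions are all satisfied: discharge occurs on no more than two days per week; the facility's floor area is 700 m², less than the 800 m² limit; a current General Waiver is held. But: (p) operates against (e): a current Tier 6 Waiver is held. Exception (e) does not apply.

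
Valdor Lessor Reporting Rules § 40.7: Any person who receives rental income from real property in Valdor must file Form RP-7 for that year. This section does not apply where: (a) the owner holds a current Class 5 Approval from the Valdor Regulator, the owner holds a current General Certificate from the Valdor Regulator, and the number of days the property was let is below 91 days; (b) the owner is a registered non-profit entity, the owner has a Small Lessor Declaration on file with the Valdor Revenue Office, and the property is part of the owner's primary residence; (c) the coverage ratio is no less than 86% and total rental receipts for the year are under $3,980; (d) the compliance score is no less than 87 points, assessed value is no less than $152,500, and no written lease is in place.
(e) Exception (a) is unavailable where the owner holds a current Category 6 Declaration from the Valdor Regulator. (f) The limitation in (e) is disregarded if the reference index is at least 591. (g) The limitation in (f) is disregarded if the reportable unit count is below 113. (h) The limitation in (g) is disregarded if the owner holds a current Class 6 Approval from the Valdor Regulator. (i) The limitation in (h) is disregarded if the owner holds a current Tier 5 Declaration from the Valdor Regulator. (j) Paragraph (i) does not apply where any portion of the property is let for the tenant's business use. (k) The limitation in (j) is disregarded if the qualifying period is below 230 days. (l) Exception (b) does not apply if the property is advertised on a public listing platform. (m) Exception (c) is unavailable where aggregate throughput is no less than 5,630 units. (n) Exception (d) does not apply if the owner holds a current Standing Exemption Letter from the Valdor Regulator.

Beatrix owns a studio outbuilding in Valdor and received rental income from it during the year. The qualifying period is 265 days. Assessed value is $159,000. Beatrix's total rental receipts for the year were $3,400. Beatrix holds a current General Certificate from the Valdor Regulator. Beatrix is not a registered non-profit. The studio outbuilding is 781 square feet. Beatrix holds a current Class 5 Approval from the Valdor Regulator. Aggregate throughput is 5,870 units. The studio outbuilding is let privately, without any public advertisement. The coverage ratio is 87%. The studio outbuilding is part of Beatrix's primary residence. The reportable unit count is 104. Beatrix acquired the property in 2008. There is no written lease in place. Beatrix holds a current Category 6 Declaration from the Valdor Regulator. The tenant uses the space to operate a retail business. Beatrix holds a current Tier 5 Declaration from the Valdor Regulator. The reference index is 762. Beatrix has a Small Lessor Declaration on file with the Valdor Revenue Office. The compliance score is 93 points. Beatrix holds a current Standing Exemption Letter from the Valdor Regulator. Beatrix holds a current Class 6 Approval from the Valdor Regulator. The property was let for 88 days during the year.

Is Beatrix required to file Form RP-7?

Exception (a)'s conditions are all satisfied: a current Class 5 Approval is held; a current General Certificate is held; the number of days the property was let is 88 days, below the 91 days limit. As to paragraphs (e)–(k): (e) is triggered (a current Category 6 Declaration is held), but is itself disapplied by (f): (f) is triggered — the reference index is 762, meeting the 591 threshold. (g) would limit (f) — the reportable unit count is 104, below the 113 limit — but (h) sets (g) aside: (h) operates against (g): a current Class 6 Approval is held. (i) applies (a current Tier 5 Declaration is held), but yields to (j): (j) operates against (i): the space is let for business use. (k), which would lift (j), does not operate here — the qualifying period is 265 days, not below 230 days. (a) remains available.
Exception (b) does not apply: Beatrix is not a registered non-profit.
Exception (c): the coverage ratio is 87%, meeting the 86% threshold; total rental receipts for the year are $3,400, under the $3,980 limit — every condition holds. But applying paragraph (m): (m) is engaged — aggregate throughput is 5,870 units, meeting the 5,630 units threshold. (c) is therefore removed.
Exception (d) is satisfied on its face — the compliance score is 93 points, meeting the 87 points threshold; assessed value is $159,000, meeting the $152,500 threshold; there is no written lease. But: (n) operates against (d): a current Standing Exemption Letter is held. Exception (d) does not apply.

No — exception (a) applies; Beatrix is not required to file Form RP-7.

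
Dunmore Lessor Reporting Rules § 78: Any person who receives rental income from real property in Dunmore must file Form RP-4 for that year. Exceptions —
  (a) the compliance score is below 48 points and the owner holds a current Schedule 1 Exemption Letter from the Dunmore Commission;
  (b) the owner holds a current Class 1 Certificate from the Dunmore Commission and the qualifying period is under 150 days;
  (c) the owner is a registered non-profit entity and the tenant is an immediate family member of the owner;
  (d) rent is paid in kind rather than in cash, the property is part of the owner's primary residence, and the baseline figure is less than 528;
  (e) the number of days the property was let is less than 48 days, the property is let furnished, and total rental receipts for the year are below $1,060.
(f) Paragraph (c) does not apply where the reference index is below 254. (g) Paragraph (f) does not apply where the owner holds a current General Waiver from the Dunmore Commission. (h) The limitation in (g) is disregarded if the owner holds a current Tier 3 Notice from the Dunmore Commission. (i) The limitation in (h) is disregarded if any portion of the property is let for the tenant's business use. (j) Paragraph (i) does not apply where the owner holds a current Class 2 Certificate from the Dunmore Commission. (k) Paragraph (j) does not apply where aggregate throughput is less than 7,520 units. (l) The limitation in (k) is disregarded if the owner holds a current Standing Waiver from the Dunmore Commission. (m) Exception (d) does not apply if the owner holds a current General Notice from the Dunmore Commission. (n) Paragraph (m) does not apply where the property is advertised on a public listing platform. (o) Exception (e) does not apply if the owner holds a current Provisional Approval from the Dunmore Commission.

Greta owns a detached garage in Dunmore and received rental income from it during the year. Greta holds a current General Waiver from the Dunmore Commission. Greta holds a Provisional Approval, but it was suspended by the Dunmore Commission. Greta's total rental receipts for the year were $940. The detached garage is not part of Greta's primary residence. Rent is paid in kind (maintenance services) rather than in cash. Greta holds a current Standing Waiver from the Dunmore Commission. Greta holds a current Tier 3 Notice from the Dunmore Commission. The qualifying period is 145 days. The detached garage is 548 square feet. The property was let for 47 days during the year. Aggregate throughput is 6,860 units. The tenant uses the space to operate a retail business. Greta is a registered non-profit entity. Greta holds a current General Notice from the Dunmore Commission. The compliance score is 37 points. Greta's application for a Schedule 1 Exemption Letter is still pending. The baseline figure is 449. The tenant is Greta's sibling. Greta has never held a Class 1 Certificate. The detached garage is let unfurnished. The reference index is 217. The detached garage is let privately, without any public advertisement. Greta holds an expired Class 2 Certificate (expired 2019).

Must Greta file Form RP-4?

No — exception (c) applies; Greta is not required to file Form RP-4.

Exception (a) fails — the Schedule 1 Exemption Letter is not current.
Exception (b) does not apply: there is no Class 1 Certificate in force.
Exception (c)'s conditions are all satisfied: Greta is a registered non-profit; the tenant is an immediate family member. Applying paragraphs (f)–(l): (f) operates (the reference index is 217, below the 254 limit), but is set aside by (g): (g) operates against (f): a current General Waiver is held. (h) would limit (g) — a current Tier 3 Notice is held — but (i) sets (h) aside: (i) operates against (h): the space is let for business use. (j), which would lift (i), is not engaged — the Class 2 Certificate is not current. So (c) applies.
Exception (d) requires that the property is part of the owner's primary residence; but the detached garage is not part of the primary residence, so (d) is unavailable.
Exception (e) fails — the property is let unfurnished.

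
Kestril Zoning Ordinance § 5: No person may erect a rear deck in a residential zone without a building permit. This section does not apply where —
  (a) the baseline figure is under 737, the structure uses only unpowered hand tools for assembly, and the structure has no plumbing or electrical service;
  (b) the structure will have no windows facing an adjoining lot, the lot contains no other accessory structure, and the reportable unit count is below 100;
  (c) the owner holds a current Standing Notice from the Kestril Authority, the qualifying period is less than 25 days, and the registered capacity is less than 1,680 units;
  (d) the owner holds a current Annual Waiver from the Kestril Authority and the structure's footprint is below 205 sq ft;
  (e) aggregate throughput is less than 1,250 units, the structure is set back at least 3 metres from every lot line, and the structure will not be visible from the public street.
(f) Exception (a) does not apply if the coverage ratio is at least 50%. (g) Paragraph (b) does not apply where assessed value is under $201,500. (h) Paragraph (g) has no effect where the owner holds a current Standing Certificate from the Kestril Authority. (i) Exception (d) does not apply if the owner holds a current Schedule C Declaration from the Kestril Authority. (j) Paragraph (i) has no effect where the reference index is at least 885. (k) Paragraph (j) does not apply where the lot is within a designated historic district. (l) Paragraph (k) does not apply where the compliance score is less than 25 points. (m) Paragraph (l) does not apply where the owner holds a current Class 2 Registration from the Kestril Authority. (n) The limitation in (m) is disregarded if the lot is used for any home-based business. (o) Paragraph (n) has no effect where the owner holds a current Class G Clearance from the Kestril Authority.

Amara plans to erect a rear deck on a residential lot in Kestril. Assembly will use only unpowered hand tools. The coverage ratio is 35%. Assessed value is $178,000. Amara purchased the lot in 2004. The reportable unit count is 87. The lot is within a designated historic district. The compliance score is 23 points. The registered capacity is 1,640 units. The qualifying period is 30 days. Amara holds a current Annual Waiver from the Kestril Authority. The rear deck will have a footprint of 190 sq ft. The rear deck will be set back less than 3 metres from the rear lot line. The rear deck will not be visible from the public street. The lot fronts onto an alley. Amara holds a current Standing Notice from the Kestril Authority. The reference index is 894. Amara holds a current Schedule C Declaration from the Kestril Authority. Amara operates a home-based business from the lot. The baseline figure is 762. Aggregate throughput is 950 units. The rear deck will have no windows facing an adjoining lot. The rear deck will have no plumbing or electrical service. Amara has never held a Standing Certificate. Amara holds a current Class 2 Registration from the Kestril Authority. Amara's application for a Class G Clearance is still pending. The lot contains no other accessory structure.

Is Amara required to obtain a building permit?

No — exception (d) applies; Amara does not need a building permit.

Exception (a) requires that the baseline figure is under 737; but the baseline figure is 762, not under 737, so (a) is unavailable.
Exception (b): no windows face an adjoining lot; the lot has no other accessory structure; the reportable unit count is 87, below the 100 limit — every condition holds. But: (g) is triggered — assessed value is $178,000, under the $201,500 limit. (h), which would lift (g), is not engaged — no current Standing Certificate is held. So (b) is unavailable.
Exception (c) fails — the qualifying period is 30 days, not less than 25 days.
Exception (d) is satisfied on its face — a current Annual Waiver is held; the structure's footprint is 190 sq ft, below the 205 sq ft limit. As to paragraphs (i)–(o): (i) would limit (d) — a current Schedule C Declaration is held — but (j) sets (i) aside: (j) operates — the reference index is 894, meeting the 885 threshold. (k) would limit (j) — the lot is in a historic district — but (l) sets (k) aside: (l) operates against (k): the compliance score is 23 points, less than the 25 points limit. (m) is engaged (a current Class 2 Registration is held), but is displaced by (n): (n) operates against (m): a home-based business operates on the lot. (o), which would lift (n), is not engaged — the Class G Clearance is not current. So (d) applies.
Exception (e) fails — the rear setback is under 3 m.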